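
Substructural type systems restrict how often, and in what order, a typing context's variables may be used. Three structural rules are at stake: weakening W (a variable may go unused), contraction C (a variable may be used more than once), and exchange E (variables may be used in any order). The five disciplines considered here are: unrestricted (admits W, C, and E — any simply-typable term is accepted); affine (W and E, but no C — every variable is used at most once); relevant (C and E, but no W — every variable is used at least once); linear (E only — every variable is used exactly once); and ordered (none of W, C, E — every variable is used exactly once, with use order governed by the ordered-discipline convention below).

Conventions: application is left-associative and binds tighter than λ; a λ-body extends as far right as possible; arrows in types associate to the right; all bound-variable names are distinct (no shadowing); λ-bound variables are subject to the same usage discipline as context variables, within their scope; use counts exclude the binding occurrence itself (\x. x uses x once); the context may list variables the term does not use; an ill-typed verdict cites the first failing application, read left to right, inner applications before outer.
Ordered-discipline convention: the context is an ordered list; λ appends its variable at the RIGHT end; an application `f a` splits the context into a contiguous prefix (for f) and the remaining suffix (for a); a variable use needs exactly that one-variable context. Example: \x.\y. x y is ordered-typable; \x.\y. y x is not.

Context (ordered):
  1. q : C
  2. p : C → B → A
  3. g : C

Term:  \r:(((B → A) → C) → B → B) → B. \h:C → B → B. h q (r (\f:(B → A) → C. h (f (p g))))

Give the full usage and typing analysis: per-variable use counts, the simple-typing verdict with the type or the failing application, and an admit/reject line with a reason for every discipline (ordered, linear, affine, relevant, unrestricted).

usage: q ×1, p ×1, g ×1, r [bound] ×1, h [bound] ×2, f [bound] ×1
use order (left to right): h, q, r, h, f, p, g
typing: ✓ — ((((B → A) → C) → B → B) → B) → (C → B → B) → B
ordered ✗ (uses contraction: h ×2)
linear ✗ (uses contraction: h ×2)
affine ✗ (uses contraction: h ×2)
relevant ✓ (q, p, g, r, h, f: all used, weakening unneeded)
unrestricted ✓ (type-checks (((((B → A) → C) → B → B) → B) → (C → B → B) → B) and nothing is barred)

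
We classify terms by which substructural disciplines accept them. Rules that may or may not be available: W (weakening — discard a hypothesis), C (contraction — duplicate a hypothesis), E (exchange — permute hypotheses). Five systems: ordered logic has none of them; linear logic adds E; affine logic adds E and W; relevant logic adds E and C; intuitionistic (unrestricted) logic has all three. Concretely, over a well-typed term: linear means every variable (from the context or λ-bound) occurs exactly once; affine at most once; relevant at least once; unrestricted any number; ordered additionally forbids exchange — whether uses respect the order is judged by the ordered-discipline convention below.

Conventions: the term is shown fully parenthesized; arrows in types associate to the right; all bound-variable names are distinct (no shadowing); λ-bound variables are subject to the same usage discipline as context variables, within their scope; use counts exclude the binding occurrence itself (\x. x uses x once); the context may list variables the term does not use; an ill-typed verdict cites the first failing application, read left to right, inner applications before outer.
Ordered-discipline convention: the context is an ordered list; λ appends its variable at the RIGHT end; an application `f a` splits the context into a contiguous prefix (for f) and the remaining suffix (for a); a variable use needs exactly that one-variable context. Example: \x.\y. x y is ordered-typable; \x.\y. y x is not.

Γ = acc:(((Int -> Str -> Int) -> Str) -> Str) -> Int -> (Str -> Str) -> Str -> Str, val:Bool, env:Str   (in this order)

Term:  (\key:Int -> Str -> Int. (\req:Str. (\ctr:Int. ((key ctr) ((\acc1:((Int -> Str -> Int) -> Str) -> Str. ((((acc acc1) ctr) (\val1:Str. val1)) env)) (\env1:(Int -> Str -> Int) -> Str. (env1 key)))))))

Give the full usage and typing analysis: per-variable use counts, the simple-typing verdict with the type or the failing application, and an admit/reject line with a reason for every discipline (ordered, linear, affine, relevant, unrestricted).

counts: acc: 1×; val: 0×; env: 1×; key (λ-bound): 2×; req (λ-bound): 0×; ctr (λ-bound): 2×; acc1 (λ-bound): 1×; val1 (λ-bound): 1×; env1 (λ-bound): 1×
uses in reading order: key, ctr, acc, acc1, ctr, val1, env, env1, key
typing: well-typed — term : (Int -> Str -> Int) -> Str -> Int -> Int
ordered: ✗, needs contraction — key ×2, ctr ×2; val, req left unused
linear: ✗, needs contraction — key ×2, ctr ×2; val, req left unused
affine: ✗, needs contraction — key ×2, ctr ×2
relevant: ✗, val, req left unused
unrestricted: ✓, well-typed at (Int -> Str -> Int) -> Str -> Int -> Int; no restrictions here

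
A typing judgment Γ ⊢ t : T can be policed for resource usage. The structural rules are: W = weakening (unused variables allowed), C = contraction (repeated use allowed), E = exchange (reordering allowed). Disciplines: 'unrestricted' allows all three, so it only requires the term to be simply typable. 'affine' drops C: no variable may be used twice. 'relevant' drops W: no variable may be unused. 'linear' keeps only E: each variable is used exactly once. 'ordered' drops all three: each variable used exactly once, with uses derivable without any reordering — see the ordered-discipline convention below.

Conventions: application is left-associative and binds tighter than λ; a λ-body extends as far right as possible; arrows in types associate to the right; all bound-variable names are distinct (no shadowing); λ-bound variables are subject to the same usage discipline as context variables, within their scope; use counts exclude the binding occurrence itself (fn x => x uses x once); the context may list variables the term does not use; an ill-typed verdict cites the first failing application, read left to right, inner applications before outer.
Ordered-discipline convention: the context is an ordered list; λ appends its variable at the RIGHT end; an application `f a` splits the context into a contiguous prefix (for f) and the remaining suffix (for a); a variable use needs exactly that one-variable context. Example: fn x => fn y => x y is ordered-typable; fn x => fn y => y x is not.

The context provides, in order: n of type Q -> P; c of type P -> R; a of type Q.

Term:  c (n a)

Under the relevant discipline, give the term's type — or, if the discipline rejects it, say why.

term : R
usage: n: 1×; c: 1×; a: 1×
left-to-right use order: c, n, a
typing: ✓ — R
across the five disciplines: ordered ✗; linear ✓; affine ✓; relevant ✓; unrestricted ✓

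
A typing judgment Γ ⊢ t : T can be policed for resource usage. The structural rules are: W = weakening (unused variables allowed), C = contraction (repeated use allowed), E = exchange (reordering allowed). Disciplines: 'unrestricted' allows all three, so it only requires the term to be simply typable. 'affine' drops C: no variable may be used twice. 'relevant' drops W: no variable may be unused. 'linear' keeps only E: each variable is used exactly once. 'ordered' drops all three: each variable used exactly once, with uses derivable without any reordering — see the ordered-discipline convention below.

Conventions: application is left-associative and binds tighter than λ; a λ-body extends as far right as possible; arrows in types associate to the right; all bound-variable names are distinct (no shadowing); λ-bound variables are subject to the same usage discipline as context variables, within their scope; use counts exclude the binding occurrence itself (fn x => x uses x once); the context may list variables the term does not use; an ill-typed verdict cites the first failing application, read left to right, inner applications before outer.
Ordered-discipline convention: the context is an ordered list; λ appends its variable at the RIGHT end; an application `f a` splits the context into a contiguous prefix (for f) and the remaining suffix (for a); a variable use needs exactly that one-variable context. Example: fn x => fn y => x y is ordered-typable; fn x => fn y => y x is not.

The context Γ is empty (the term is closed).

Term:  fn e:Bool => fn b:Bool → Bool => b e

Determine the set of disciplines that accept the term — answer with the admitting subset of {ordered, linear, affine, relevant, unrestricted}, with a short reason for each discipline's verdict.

admitted in: linear, affine, relevant, unrestricted
usage: e (bound)=1, b (bound)=1
use order (left to right): b, e
typing: well-typed at Bool → (Bool → Bool) → Bool
ordered: ✗, needs exchange: uses follow b, e
linear: ✓, exactly-once usage across e, b
affine: ✓, e, b: no repeats, contraction unneeded
relevant: ✓, at least one use each (e, b)
unrestricted: ✓, well-typed at Bool → (Bool → Bool) → Bool; no restrictions here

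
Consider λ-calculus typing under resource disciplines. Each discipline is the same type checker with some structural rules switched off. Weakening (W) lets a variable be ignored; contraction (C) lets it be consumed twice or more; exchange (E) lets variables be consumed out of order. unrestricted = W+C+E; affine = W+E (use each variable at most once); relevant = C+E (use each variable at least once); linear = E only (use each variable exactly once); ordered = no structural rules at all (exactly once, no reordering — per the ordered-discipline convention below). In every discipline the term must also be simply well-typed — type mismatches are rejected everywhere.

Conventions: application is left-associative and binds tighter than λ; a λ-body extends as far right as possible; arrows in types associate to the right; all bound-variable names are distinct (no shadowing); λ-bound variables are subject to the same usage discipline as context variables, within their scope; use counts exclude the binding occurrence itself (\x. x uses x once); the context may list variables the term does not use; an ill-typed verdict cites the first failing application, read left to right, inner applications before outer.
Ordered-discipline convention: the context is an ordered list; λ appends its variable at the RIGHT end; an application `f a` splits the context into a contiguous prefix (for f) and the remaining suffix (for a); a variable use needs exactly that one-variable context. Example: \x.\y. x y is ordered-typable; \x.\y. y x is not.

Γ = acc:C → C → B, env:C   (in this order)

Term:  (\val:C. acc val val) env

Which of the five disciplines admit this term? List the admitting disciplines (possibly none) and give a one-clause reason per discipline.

admitted in: relevant, unrestricted
use counts: acc=1, env=1, val (λ-bound)=2
uses in reading order: acc, val, val, env
typing: well-typed at B
ordered: ✗, val ×2 used more than once (contraction)
linear: ✗, val ×2 used more than once (contraction)
affine: ✗, val ×2 used more than once (contraction)
relevant: ✓, none of acc, env, val goes unused
unrestricted: ✓, well-typed at B; no restrictions here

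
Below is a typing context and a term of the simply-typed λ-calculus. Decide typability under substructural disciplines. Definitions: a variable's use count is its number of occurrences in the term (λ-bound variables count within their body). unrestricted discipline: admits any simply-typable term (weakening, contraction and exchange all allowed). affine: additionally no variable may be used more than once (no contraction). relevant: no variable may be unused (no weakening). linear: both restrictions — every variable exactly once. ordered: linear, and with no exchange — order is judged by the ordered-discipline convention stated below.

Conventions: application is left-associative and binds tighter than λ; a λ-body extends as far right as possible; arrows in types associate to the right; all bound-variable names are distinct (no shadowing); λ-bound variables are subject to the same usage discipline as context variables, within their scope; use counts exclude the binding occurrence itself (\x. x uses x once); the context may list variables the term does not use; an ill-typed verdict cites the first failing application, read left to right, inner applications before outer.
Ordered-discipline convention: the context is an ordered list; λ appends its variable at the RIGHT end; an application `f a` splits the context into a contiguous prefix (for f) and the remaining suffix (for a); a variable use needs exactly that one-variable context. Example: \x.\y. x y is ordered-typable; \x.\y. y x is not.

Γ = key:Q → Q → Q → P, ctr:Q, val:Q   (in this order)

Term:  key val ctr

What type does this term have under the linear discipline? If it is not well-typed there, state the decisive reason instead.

term : Q → P
variable uses: key: 1×, ctr: 1×, val: 1×
use order (left to right): key, val, ctr
typing: ✓ — Q → P
summary: ordered ✗; linear ✓; affine ✓; relevant ✓; unrestricted ✓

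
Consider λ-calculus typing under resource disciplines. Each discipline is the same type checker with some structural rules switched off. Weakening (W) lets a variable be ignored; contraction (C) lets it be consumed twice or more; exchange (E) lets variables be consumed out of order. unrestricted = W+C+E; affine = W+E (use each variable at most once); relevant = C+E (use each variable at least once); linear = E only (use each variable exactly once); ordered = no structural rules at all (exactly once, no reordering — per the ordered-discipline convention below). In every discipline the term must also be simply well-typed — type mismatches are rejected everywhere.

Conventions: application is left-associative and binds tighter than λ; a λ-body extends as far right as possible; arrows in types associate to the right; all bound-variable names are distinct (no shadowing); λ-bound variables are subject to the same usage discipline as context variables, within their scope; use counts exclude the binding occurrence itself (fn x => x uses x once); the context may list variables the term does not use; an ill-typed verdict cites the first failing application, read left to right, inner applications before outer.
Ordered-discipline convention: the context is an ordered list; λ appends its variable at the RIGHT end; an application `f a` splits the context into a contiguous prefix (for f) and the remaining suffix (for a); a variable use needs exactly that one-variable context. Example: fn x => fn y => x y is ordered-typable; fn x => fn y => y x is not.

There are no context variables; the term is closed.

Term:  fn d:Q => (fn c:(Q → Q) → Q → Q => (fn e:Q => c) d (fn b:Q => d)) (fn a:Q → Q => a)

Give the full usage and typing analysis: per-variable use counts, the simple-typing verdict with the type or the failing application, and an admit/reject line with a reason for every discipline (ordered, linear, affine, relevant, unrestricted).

counts: d [bound]: 2×; c [bound]: 1×; e [bound]: 0×; b [bound]: 0×; a [bound]: 1×
order of uses: c, d, d, a
typing: ✓ — Q → Q → Q
ordered: ✗ — needs contraction — d ×2; unused: e, b — weakening required
linear: ✗ — needs contraction — d ×2; unused: e, b — weakening required
affine: ✗ — needs contraction — d ×2
relevant: ✗ — unused: e, b — weakening required
unrestricted: ✓ — simply typable at Q → Q → Q; W, C, E all held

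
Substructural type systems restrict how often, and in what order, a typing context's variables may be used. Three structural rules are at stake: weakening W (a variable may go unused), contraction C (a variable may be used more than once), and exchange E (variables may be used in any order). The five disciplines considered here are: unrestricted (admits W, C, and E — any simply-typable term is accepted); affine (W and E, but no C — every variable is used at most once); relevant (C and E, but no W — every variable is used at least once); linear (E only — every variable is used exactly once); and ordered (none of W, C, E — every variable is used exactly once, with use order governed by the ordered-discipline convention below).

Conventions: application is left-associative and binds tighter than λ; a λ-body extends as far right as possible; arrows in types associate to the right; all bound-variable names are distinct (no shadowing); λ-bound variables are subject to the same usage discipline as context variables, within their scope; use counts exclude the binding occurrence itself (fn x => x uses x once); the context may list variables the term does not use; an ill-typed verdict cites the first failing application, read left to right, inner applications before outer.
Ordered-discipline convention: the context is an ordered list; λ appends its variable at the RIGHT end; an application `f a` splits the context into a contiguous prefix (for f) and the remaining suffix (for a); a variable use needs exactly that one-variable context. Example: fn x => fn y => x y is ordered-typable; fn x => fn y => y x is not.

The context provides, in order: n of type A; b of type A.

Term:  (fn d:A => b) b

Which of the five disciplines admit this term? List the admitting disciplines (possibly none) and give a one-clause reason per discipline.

admitting disciplines: unrestricted
variable uses: n=0, b=2, d [bound]=0
order of uses: b, b
typing: the term checks, with type A
ordered ✗ (uses contraction: b ×2; n, d never used (weakening))
linear ✗ (uses contraction: b ×2; n, d never used (weakening))
affine ✗ (uses contraction: b ×2)
relevant ✗ (n, d never used (weakening))
unrestricted ✓ (type-checks (A) and nothing is barred)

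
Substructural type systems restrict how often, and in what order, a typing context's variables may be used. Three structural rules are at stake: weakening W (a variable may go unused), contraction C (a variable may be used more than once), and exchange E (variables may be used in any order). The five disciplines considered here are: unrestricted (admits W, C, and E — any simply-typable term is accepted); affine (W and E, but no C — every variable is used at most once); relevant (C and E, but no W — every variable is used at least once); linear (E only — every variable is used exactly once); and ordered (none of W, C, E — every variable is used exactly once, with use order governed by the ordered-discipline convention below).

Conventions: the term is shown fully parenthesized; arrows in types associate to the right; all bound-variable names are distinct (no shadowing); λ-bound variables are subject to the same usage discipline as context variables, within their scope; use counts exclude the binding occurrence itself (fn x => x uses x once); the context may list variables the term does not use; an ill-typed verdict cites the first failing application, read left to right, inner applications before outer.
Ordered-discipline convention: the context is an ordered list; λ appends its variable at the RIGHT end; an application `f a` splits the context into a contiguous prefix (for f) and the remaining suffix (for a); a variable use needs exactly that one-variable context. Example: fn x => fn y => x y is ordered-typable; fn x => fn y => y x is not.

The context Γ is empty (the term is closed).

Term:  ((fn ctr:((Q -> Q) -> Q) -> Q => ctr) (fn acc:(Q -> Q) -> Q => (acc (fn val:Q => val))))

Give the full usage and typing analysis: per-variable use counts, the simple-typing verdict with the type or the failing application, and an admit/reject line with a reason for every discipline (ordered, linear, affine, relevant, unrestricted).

counts: ctr [bound]=1, acc [bound]=1, val [bound]=1
use order (left to right): ctr, acc, val
typing: the term checks, with type ((Q -> Q) -> Q) -> Q
ordered: ✓ — ctr, acc, val: once each, no exchange needed
linear: ✓ — exactly-once usage across ctr, acc, val
affine: ✓ — no duplicate uses among ctr, acc, val
relevant: ✓ — ctr, acc, val: all used, weakening unneeded
unrestricted: ✓ — typability at ((Q -> Q) -> Q) -> Q is all that's needed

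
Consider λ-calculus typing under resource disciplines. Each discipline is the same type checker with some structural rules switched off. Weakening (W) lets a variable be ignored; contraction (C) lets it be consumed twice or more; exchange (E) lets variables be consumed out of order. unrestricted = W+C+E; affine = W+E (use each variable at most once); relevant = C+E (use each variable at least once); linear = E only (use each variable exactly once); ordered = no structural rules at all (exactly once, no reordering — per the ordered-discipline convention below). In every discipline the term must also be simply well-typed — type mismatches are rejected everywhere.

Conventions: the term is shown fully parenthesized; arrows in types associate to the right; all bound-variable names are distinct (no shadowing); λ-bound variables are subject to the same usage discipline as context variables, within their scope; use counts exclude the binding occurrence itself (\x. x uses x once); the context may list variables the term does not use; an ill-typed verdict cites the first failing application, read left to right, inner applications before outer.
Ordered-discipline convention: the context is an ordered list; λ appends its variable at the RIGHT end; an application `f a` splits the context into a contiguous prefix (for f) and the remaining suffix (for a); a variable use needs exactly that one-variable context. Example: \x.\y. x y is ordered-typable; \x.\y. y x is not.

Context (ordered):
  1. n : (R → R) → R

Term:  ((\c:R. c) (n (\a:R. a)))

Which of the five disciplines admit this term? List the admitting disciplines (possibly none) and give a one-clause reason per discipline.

accepted by: ordered, linear, affine, relevant, unrestricted
variable uses: n=1, c (bound)=1, a (bound)=1
use order (left to right): c, n, a
typing: well-typed — term : R
ordered ✓ (n, c, a once each; derivable with no W/C/E)
linear ✓ (exactly-once usage across n, c, a)
affine ✓ (no duplicate uses among n, c, a)
relevant ✓ (none of n, c, a goes unused)
unrestricted ✓ (type-checks (R) and nothing is barred)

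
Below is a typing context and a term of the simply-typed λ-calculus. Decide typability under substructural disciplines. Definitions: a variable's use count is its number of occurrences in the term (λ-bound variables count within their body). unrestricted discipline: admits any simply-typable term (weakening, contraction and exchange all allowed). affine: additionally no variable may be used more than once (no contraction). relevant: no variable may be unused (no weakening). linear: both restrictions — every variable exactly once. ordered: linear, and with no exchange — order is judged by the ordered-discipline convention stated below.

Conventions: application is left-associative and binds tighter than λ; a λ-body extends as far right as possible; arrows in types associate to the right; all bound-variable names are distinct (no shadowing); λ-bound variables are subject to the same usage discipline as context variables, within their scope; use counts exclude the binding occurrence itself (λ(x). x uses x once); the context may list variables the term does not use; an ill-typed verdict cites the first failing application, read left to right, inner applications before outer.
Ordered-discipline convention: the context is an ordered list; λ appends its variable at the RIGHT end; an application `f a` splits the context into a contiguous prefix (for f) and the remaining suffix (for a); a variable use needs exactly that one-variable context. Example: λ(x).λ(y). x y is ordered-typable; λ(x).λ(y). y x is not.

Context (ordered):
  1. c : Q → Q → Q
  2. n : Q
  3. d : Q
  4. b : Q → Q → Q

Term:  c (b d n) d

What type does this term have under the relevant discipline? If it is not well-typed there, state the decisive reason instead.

term : Q
usage: c: 1×, n: 1×, d: 2×, b: 1×
left-to-right use order: c, b, d, n, d
typing: ✓ — Q
all disciplines: ordered ✗ | linear ✗ | affine ✗ | relevant ✓ | unrestricted ✓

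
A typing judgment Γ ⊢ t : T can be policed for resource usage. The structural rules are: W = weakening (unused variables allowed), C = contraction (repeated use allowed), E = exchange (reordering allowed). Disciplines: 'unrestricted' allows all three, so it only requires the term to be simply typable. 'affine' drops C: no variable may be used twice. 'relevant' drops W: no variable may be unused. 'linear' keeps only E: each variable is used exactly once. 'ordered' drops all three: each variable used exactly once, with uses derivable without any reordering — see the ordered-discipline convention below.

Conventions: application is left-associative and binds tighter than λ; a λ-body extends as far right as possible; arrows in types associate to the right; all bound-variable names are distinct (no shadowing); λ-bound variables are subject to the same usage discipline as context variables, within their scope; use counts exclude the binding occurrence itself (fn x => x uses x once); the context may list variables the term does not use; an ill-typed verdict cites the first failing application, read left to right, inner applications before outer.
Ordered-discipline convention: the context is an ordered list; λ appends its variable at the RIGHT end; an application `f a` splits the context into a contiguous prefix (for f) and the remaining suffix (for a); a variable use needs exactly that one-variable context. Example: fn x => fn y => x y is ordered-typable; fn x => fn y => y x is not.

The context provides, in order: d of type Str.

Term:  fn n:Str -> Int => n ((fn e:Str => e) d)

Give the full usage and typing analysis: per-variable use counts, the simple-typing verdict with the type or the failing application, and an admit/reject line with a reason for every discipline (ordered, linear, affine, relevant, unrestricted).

usage: d: 1×; n (bound): 1×; e (bound): 1×
order of uses: n, e, d
typing: well-typed at (Str -> Int) -> Int
ordered: ✗, no contiguous prefix/suffix split fits n, e, d
linear: ✓, d, n, e: one use apiece
affine: ✓, d, n, e: no repeats, contraction unneeded
relevant: ✓, every one of d, n, e appears
unrestricted: ✓, simply typable at (Str -> Int) -> Int; W, C, E all held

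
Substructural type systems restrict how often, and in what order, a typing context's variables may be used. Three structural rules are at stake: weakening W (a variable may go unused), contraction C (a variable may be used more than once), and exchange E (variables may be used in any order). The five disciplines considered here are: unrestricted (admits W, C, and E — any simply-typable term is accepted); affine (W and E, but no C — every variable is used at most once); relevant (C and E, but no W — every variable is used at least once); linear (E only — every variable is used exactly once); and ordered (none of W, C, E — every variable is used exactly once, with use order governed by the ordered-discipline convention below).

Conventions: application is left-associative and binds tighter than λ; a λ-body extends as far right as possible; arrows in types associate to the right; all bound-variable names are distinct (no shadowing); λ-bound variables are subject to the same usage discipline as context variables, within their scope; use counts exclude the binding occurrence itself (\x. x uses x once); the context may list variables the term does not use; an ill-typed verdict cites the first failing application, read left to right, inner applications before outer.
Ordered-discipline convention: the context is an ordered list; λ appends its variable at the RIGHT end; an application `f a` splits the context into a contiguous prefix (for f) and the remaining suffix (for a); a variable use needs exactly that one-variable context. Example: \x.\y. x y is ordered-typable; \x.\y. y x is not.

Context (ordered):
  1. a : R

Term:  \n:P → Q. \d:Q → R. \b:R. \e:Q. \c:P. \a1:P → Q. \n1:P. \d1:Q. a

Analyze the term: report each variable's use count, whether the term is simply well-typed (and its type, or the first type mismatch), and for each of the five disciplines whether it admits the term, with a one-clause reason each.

counts: a ×1; n (bound) ×0; d (bound) ×0; b (bound) ×0; e (bound) ×0; c (bound) ×0; a1 (bound) ×0; n1 (bound) ×0; d1 (bound) ×0
left-to-right use order: a
typing: the term checks, with type (P → Q) → (Q → R) → R → Q → P → (P → Q) → P → Q → R
ordered: ✗ — n, d, b, e, c, a1, n1, d1 left unused
linear: ✗ — n, d, b, e, c, a1, n1, d1 left unused
affine: ✓ — at most one use each (a, n, d, b, e, c, a1, n1, d1)
relevant: ✗ — n, d, b, e, c, a1, n1, d1 left unused
unrestricted: ✓ — typability at (P → Q) → (Q → R) → R → Q → P → (P → Q) → P → Q → R is all that's needed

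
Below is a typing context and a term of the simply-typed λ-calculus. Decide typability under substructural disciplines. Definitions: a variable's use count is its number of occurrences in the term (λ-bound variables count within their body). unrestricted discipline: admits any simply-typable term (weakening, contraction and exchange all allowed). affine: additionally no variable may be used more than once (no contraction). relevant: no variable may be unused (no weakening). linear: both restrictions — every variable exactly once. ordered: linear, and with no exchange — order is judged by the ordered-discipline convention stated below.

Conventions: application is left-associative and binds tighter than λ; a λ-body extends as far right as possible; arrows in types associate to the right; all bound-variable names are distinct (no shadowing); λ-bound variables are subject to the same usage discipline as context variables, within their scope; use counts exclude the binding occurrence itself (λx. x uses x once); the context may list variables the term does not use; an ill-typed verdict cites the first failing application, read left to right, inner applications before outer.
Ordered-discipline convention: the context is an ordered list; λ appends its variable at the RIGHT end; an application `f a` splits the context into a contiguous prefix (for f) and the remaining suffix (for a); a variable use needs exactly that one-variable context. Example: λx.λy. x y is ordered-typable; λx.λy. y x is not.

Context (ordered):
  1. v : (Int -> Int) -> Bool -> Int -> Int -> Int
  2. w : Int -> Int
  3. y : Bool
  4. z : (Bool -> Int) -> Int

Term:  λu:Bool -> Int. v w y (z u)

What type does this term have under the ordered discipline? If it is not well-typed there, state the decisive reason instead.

term : (Bool -> Int) -> Int -> Int
use counts: v ×1, w ×1, y ×1, z ×1, u [bound] ×1
order of uses: v, w, y, z, u
typing: the term checks, with type (Bool -> Int) -> Int -> Int
across the five disciplines: ordered ✓, linear ✓, affine ✓, relevant ✓, unrestricted ✓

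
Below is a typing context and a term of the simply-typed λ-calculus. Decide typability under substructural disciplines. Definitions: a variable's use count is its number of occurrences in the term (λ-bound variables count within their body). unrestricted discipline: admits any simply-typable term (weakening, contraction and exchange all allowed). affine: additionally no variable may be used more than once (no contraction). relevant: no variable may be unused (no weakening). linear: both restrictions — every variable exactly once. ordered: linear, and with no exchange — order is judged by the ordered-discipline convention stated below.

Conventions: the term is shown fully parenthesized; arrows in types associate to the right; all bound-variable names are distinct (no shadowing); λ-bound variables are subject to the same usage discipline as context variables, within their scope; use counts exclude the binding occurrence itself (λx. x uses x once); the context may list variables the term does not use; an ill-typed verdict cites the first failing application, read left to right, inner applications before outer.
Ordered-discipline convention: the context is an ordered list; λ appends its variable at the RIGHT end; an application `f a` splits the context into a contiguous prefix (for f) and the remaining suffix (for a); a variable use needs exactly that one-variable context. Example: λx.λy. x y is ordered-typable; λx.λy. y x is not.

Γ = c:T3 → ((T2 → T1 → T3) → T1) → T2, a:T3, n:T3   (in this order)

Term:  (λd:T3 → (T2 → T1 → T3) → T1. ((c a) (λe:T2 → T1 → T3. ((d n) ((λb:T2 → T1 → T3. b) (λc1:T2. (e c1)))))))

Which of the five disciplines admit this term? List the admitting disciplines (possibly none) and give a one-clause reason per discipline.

admitted by: linear, affine, relevant, unrestricted
counts: c ×1; a ×1; n ×1; d (bound) ×1; e (bound) ×1; b (bound) ×1; c1 (bound) ×1
left-to-right use order: c, a, d, n, b, e, c1
typing: ✓ — (T3 → (T2 → T1 → T3) → T1) → T2
ordered ✗ (no contiguous prefix/suffix split fits c, a, d, n, b, e, c1)
linear ✓ (single use per variable (c, a, n, d, e, b, c1))
affine ✓ (c, a, n, d, e, b, c1: no repeats, contraction unneeded)
relevant ✓ (c, a, n, d, e, b, c1: all used, weakening unneeded)
unrestricted ✓ (typability at (T3 → (T2 → T1 → T3) → T1) → T2 is all that's needed)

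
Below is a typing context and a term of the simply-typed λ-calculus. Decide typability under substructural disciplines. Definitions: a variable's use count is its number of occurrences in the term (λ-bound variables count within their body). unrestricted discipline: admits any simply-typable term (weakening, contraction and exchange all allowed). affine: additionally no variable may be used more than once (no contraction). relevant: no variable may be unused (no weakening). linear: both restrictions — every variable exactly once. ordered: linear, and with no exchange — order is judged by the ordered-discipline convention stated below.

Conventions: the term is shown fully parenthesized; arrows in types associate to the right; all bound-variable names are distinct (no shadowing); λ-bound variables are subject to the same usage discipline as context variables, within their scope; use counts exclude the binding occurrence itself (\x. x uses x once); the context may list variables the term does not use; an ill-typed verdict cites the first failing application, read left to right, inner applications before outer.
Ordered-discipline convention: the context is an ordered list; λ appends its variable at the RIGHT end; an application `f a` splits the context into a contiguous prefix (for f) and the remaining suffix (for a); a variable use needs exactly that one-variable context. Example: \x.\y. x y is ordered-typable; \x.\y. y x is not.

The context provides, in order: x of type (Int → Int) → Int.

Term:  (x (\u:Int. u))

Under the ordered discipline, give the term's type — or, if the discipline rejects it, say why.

term : Int
counts: x ×1; u (λ-bound) ×1
use order (left to right): x, u
typing: the term checks, with type Int
summary: ordered ✓; linear ✓; affine ✓; relevant ✓; unrestricted ✓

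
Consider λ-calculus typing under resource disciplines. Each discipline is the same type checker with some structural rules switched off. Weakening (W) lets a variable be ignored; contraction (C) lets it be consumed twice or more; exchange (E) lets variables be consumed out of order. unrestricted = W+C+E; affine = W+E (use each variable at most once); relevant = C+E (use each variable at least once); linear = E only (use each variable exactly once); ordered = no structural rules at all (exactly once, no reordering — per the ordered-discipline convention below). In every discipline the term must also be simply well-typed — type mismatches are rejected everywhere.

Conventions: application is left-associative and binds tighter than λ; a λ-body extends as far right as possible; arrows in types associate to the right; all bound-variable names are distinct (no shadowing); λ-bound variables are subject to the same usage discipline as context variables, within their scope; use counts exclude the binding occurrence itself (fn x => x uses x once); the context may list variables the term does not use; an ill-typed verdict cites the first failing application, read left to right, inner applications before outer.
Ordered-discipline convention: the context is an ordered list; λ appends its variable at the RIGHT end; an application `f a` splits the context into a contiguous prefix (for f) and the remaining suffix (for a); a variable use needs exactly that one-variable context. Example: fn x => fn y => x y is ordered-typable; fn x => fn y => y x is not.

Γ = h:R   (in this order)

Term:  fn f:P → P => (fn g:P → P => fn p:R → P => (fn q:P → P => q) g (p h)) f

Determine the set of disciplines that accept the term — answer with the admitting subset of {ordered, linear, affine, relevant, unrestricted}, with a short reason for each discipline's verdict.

admitted by: linear, affine, relevant, unrestricted
counts: h ×1, f [bound] ×1, g [bound] ×1, p [bound] ×1, q [bound] ×1
left-to-right use order: q, g, p, h, f
typing: the term checks, with type (P → P) → (R → P) → P
ordered: ✗, no ordered split (uses run q, g, p, h, f)
linear: ✓, h, f, g, p, q: one use apiece
affine: ✓, none of h, f, g, p, q used more than once
relevant: ✓, every one of h, f, g, p, q appears
unrestricted: ✓, type-checks ((P → P) → (R → P) → P) and nothing is barred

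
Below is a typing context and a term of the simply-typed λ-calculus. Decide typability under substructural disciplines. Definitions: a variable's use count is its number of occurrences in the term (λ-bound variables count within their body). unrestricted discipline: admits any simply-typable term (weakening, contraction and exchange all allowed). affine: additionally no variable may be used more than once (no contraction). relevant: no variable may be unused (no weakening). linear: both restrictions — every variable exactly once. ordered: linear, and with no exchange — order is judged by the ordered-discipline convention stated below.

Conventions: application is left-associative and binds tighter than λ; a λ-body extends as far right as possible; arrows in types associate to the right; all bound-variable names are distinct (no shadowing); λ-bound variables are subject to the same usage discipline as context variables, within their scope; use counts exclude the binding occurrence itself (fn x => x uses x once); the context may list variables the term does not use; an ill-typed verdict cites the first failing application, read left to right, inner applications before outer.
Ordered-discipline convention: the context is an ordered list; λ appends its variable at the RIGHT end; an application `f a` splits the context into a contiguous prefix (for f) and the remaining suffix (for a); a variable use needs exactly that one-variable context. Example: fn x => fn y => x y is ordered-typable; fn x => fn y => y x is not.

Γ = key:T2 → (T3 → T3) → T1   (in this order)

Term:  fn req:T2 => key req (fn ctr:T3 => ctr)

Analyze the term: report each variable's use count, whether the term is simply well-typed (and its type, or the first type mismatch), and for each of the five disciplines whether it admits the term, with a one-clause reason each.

usage: key: 1×, req (λ-bound): 1×, ctr (λ-bound): 1×
uses in reading order: key, req, ctr
typing: the term checks, with type T2 → T1
ordered: ✓ — key, req, ctr once each; derivable with no W/C/E
linear: ✓ — each of key, req, ctr used exactly once
affine: ✓ — key, req, ctr: no repeats, contraction unneeded
relevant: ✓ — key, req, ctr: all used, weakening unneeded
unrestricted: ✓ — typability at T2 → T1 is all that's needed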